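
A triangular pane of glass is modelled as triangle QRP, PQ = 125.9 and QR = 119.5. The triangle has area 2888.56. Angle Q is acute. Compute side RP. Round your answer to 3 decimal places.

From area = ½·PQ·QR·sin Q, we get sin Q = 2·area/(PQ·QR) ≈ 0.38399.
Taking the acute solution, ∠Q ≈ 22.58°.
Law of cosines then gives RP ≈ 48.453.

48.453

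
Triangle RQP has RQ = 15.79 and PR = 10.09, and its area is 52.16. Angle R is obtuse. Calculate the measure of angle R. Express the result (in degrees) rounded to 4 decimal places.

From area = ½·PR·RQ·sin R, we get sin R = 2·area/(PR·RQ) ≈ 0.65478.
Taking the obtuse solution, ∠R ≈ 139.10°.

∠R ≈ 139.0972°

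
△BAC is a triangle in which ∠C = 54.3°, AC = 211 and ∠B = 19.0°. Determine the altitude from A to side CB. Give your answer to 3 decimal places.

171.350

The third angle is ∠A = 180° − ∠C − ∠B = 106.70°.
Law of sines: CB = AC·sin A/sin B ≈ 620.76.
Law of sines: BA = AC·sin C/sin B ≈ 526.31.
Area = ½·AC·CB·sin C ≈ 53184.
The altitude from A has length 2·area/CB ≈ 171.35.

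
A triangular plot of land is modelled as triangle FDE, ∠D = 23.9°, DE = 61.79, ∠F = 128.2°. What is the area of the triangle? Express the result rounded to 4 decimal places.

460.5221

The third angle is ∠E = 180° − ∠F − ∠D = 27.90°.
Law of sines: EF = DE·sin D/sin F ≈ 31.855.
Law of sines: FD = DE·sin E/sin F ≈ 36.792.
Area = ½·DE·EF·sin E ≈ 460.52.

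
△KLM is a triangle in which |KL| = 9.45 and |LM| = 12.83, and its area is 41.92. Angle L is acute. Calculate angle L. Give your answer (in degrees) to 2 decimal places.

From area = ½·|KL|·|LM|·sin L, we get sin L = 2·area/(|KL|·|LM|) ≈ 0.69150.
Taking the acute solution, ∠L ≈ 43.75°.

43.75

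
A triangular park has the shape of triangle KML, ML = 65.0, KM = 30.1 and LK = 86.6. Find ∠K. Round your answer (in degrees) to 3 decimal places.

By the law of cosines, cos K = (LK² + KM² − ML²) / (2·LK·KM) ≈ 0.80190, so ∠K ≈ 36.69°.

∠K ≈ 36.688°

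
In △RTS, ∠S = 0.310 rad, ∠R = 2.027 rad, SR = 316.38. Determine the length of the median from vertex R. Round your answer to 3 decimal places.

142.038

The third angle is ∠T = π − ∠S − ∠R = 0.805 rad.
Law of sines: TS = SR·sin R/sin T ≈ 394.18.
Law of sines: RT = SR·sin S/sin T ≈ 133.95.
Median from R: ½√(2·SR² + 2·RT² − TS²) ≈ 142.04.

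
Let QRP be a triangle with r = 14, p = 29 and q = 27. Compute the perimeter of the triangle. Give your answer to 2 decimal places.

Perimeter = 27 + 14 + 29 = 70.

70.00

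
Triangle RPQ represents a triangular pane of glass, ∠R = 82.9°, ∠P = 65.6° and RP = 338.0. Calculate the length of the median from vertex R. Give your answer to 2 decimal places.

The third angle is ∠Q = 180° − ∠R − ∠P = 31.50°.
Law of sines: PQ = RP·sin R/sin Q ≈ 641.93.
Law of sines: QR = RP·sin P/sin Q ≈ 589.11.
Median from R: ½√(2·QR² + 2·RP² − PQ²) ≈ 357.25.

357.25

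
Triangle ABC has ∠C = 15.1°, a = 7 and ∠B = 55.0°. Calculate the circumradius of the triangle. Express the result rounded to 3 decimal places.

The third angle is ∠A = 180° − ∠B − ∠C = 109.90°.
Law of sines: b = a·sin B/sin A ≈ 6.0982.
Law of sines: c = a·sin C/sin A ≈ 1.9393.
Circumradius = a/(2 sin A) ≈ 3.7223.

R ≈ 3.722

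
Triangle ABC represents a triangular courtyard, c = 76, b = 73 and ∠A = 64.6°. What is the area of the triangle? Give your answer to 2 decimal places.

area ≈ 2505.85

Area = ½·b·c·sin A ≈ 2505.9.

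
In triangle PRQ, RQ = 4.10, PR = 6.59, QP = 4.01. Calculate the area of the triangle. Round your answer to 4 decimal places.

area ≈ 7.7869

Semiperimeter s = (4.1 + 4.01 + 6.59)/2 = 7.35.
Heron's formula: area = √(7.35·3.25·3.34·0.76) ≈ 7.7869.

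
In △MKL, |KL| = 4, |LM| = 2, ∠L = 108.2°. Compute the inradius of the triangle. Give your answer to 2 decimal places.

0.69

By the law of cosines, |MK|² = |KL|² + |LM|² − 2·|KL|·|LM|·cos L = 24.997, so |MK| ≈ 4.9997.
Area = ½·|KL|·|LM|·sin L ≈ 3.7999.
Semiperimeter s = (4+2+4.9997)/2 = 5.4999.
Inradius = area/s = 3.7999/5.4999 ≈ 0.69091.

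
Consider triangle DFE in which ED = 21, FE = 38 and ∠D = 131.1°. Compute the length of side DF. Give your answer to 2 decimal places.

Law of sines: sin F = ED·sin D/FE ≈ 0.41644.
Since FE ≥ ED, only the acute value applies: ∠F ≈ 24.61°.
Then ∠E = 180° − ∠D − ∠F ≈ 24.29°.
Law of sines gives DF = FE·sin E/sin D ≈ 20.743.

20.74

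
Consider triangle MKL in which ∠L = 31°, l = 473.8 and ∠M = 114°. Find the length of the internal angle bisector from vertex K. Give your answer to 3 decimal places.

The third angle is ∠K = 180° − ∠L − ∠M = 35.00°.
Law of sines: m = l·sin M/sin L ≈ 840.4.
Law of sines: k = l·sin K/sin L ≈ 527.65.
The bisector from K has length 2·l·m·cos(∠K/2)/(l+m) ≈ 577.92.

t_K ≈ 577.922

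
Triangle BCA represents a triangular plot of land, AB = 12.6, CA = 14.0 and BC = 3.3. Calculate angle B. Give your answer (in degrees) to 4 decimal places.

By the law of cosines, cos B = (AB² + BC² − CA²) / (2·AB·BC) ≈ -0.31686, so ∠B ≈ 108.47°.

∠B ≈ 108.4731°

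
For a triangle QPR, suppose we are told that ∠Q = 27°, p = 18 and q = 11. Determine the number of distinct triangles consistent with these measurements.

2

p·sin Q = 18·sin(27°) ≈ 8.172.
Since p sin Q < q < p (8.172 < 11 < 18), two triangles exist.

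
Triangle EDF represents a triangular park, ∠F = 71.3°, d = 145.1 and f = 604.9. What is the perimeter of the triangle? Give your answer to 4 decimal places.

1385.6001

Law of sines: sin D = d·sin F/f ≈ 0.22721.
Since f ≥ d, only the acute value applies: ∠D ≈ 13.13°.
Then ∠E = 180° − ∠F − ∠D ≈ 95.57°.
Law of sines gives e = f·sin E/sin F ≈ 635.6.
Semiperimeter s = (635.6+145.1+604.9)/2 = 692.8.
Perimeter = 635.6 + 145.1 + 604.9 = 1385.6.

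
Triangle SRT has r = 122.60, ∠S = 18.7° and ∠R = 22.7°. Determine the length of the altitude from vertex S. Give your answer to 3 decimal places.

h_S ≈ 81.077

The third angle is ∠T = 180° − ∠S − ∠R = 138.60°.
Law of sines: s = r·sin S/sin R ≈ 101.86.
Law of sines: t = r·sin T/sin R ≈ 210.09.
Area = ½·r·s·sin T ≈ 4129.1.
The altitude from S has length 2·area/s ≈ 81.077.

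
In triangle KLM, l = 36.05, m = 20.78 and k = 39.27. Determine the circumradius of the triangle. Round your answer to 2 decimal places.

R ≈ 19.79

By the law of cosines, cos K = (l² + m² − k²) / (2·l·m) ≈ 0.12633, so ∠K ≈ 82.74°.
Circumradius = k/(2 sin K) ≈ 19.794.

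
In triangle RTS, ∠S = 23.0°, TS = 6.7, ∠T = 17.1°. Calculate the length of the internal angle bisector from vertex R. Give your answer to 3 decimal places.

The third angle is ∠R = 180° − ∠T − ∠S = 139.90°.
Law of sines: SR = TS·sin T/sin R ≈ 3.0585.
Law of sines: RT = TS·sin S/sin R ≈ 4.0643.
The bisector from R has length 2·SR·RT·cos(∠R/2)/(SR+RT) ≈ 1.1966.

t_R ≈ 1.197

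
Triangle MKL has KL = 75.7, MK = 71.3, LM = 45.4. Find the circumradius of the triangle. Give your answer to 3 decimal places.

R ≈ 38.787

By the law of cosines, cos M = (LM² + MK² − KL²) / (2·LM·MK) ≈ 0.21847, so ∠M ≈ 77.38°.
Circumradius = KL/(2 sin M) ≈ 38.787.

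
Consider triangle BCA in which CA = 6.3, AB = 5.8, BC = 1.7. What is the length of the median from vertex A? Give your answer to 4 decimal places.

5.9952

Median from A: ½√(2·CA² + 2·AB² − BC²) ≈ 5.9952.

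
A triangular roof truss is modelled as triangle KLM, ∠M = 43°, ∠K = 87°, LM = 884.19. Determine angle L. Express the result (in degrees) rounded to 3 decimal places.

The third angle is ∠L = 180° − ∠M − ∠K = 50.00°.

∠L ≈ 50.000°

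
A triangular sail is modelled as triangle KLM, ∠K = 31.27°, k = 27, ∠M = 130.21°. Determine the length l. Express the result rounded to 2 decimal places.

The third angle is ∠L = 180° − ∠M − ∠K = 18.52°.
Law of sines: l = k·sin L/sin K ≈ 16.522.

16.52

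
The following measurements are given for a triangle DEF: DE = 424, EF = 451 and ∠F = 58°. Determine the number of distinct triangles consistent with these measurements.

EF·sin F = 451·sin(58°) ≈ 382.5.
Since EF sin F < DE < EF (382.5 < 424 < 451), two triangles exist.

2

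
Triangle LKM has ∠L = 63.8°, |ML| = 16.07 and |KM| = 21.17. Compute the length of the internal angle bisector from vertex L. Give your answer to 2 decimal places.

Law of sines: sin K = |ML|·sin L/|KM| ≈ 0.68110.
Since |KM| ≥ |ML|, only the acute value applies: ∠K ≈ 42.93°.
Then ∠M = 180° − ∠L − ∠K ≈ 73.27°.
Law of sines gives |LK| = |KM|·sin M/sin L ≈ 22.595.
The bisector from L has length 2·|ML|·|LK|·cos(∠L/2)/(|ML|+|LK|) ≈ 15.945.

t_L ≈ 15.95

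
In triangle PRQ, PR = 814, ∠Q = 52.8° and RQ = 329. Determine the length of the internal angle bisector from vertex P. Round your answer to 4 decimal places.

Law of sines: sin P = RQ·sin Q/PR ≈ 0.32194.
Since PR ≥ RQ, only the acute value applies: ∠P ≈ 18.78°.
Then ∠R = 180° − ∠Q − ∠P ≈ 108.42°.
Law of sines gives QP = PR·sin R/sin Q ≈ 969.58.
The bisector from P has length 2·QP·PR·cos(∠P/2)/(QP+PR) ≈ 873.14.

873.1441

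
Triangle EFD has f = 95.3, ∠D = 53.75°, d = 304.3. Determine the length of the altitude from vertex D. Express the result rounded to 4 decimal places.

h_D ≈ 88.5949

Law of sines: sin F = f·sin D/d ≈ 0.25256.
Since d ≥ f, only the acute value applies: ∠F ≈ 14.63°.
Then ∠E = 180° − ∠D − ∠F ≈ 111.62°.
Law of sines gives e = d·sin E/sin D ≈ 350.79.
Area = ½·d·f·sin E ≈ 13480.
The altitude from D has length 2·area/d ≈ 88.595.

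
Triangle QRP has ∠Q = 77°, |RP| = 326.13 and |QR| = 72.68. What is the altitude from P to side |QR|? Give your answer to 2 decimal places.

326.12

Law of sines: sin P = |QR|·sin Q/|RP| ≈ 0.21714.
Since |RP| ≥ |QR|, only the acute value applies: ∠P ≈ 12.54°.
Then ∠R = 180° − ∠Q − ∠P ≈ 90.46°.
Law of sines gives |PQ| = |RP|·sin R/sin Q ≈ 334.7.
Area = ½·|RP|·|QR|·sin R ≈ 11851.
The altitude from P has length 2·area/|QR| ≈ 326.12.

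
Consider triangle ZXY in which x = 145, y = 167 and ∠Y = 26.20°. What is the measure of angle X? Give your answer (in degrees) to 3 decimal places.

∠X ≈ 22.541°

Law of sines: sin X = x·sin Y/y ≈ 0.38334.
Since y ≥ x, only the acute value applies: ∠X ≈ 22.54°.
Then ∠Z = 180° − ∠Y − ∠X ≈ 131.26°.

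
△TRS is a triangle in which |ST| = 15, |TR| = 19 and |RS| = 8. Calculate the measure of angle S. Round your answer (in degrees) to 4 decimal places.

By the law of cosines, cos S = (|RS|² + |ST|² − |TR|²) / (2·|RS|·|ST|) ≈ -0.30000, so ∠S ≈ 107.46°.

107.4576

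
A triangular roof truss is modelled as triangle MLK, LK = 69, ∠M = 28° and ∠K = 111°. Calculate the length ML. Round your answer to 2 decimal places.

The third angle is ∠L = 180° − ∠K − ∠M = 41.00°.
Law of sines: ML = LK·sin K/sin M ≈ 137.21.

137.21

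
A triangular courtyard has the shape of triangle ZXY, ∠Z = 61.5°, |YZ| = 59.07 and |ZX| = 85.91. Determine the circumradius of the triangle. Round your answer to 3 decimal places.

R ≈ 44.169

By the law of cosines, |XY|² = |YZ|² + |ZX|² − 2·|YZ|·|ZX|·cos Z = 6026.9, so |XY| ≈ 77.633.
Area = ½·|YZ|·|ZX|·sin Z ≈ 2229.9.
Circumradius = |XY|/(2 sin Z) ≈ 44.169.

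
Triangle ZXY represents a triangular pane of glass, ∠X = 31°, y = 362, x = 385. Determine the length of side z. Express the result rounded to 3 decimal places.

647.138

Law of sines: sin Y = y·sin X/x ≈ 0.48427.
Since x ≥ y, only the acute value applies: ∠Y ≈ 28.96°.
Then ∠Z = 180° − ∠X − ∠Y ≈ 120.04°.
Law of sines gives z = x·sin Z/sin X ≈ 647.14.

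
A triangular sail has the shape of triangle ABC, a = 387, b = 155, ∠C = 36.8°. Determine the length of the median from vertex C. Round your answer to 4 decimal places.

259.7392

By the law of cosines, c² = a² + b² − 2·a·b·cos C = 77730, so c ≈ 278.8.
Median from C: ½√(2·a² + 2·b² − c²) ≈ 259.74.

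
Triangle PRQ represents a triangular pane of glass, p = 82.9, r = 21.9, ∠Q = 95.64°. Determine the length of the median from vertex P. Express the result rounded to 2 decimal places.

m_P ≈ 48.75

By the law of cosines, q² = p² + r² − 2·p·r·cos Q = 7708.9, so q ≈ 87.8.
Median from P: ½√(2·r² + 2·q² − p²) ≈ 48.746.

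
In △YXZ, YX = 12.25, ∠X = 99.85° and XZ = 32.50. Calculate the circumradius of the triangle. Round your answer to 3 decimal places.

R ≈ 18.594

By the law of cosines, ZY² = YX² + XZ² − 2·YX·XZ·cos X = 1342.5, so ZY ≈ 36.641.
Area = ½·YX·XZ·sin X ≈ 196.13.
Circumradius = ZY/(2 sin X) ≈ 18.594.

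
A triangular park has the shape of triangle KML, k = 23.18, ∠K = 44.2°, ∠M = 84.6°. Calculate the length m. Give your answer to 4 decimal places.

The third angle is ∠L = 180° − ∠K − ∠M = 51.20°.
Law of sines: m = k·sin M/sin K ≈ 33.101.

33.1014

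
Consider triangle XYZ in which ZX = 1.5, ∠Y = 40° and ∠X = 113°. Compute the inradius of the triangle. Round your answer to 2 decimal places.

r ≈ 0.31

The third angle is ∠Z = 180° − ∠X − ∠Y = 27.00°.
Law of sines: YZ = ZX·sin X/sin Y ≈ 2.1481.
Law of sines: XY = ZX·sin Z/sin Y ≈ 1.0594.
Area = ½·ZX·YZ·sin Z ≈ 0.7314.
Semiperimeter s = (2.1481+1.5+1.0594)/2 = 2.3538.
Inradius = area/s = 0.7314/2.3538 ≈ 0.31074.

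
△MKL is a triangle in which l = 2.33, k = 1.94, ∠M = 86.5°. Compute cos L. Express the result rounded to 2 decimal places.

0.61

By the law of cosines, m² = k² + l² − 2·k·l·cos M = 8.6406, so m ≈ 2.9395.
Law of cosines again: cos L = (m² + k² − l²)/(2·m·k) ≈ 0.61159, so ∠L ≈ 52.30°.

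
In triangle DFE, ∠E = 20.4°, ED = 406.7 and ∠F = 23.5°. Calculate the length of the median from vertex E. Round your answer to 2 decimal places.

m_E ≈ 548.81

The third angle is ∠D = 180° − ∠F − ∠E = 136.10°.
Law of sines: FE = ED·sin D/sin F ≈ 707.23.
Law of sines: DF = ED·sin E/sin F ≈ 355.52.
Median from E: ½√(2·FE² + 2·ED² − DF²) ≈ 548.81.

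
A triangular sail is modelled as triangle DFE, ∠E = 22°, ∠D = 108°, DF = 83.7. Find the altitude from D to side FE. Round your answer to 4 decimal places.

64.1179

The third angle is ∠F = 180° − ∠E − ∠D = 50.00°.
Law of sines: FE = DF·sin D/sin E ≈ 212.5.
Law of sines: ED = DF·sin F/sin E ≈ 171.16.
Area = ½·DF·FE·sin F ≈ 6812.5.
The altitude from D has length 2·area/FE ≈ 64.118.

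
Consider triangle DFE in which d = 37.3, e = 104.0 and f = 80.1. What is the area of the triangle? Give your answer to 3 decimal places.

Semiperimeter s = (37.3 + 80.1 + 104)/2 = 110.7.
Heron's formula: area = √(110.7·73.4·30.6·6.7) ≈ 1290.7.

1290.684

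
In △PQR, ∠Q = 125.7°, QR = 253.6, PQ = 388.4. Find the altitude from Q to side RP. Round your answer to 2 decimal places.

By the law of cosines, RP² = PQ² + QR² − 2·PQ·QR·cos Q = 3.3012e+05, so RP ≈ 574.56.
Area = ½·PQ·QR·sin Q ≈ 39994.
The altitude from Q has length 2·area/RP ≈ 139.22.

h_Q ≈ 139.22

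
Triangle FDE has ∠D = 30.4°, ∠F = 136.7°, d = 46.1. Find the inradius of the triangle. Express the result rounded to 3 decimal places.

r ≈ 4.988

The third angle is ∠E = 180° − ∠F − ∠D = 12.90°.
Law of sines: f = d·sin F/sin D ≈ 62.478.
Law of sines: e = d·sin E/sin D ≈ 20.338.
Area = ½·d·f·sin E ≈ 321.51.
Semiperimeter s = (62.478+46.1+20.338)/2 = 64.458.
Inradius = area/s = 321.51/64.458 ≈ 4.9879.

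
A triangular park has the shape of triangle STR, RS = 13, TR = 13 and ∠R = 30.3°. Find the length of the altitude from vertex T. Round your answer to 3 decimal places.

h_T ≈ 6.559

By the law of cosines, ST² = TR² + RS² − 2·TR·RS·cos R = 46.172, so ST ≈ 6.795.
Area = ½·TR·RS·sin R ≈ 42.633.
The altitude from T has length 2·area/RS ≈ 6.5589.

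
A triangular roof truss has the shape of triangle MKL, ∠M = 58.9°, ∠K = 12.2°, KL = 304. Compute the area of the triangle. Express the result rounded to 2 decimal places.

The third angle is ∠L = 180° − ∠M − ∠K = 108.90°.
Law of sines: LM = KL·sin K/sin M ≈ 75.027.
Law of sines: MK = KL·sin L/sin M ≈ 335.89.
Area = ½·KL·LM·sin L ≈ 10789.

area ≈ 10789.19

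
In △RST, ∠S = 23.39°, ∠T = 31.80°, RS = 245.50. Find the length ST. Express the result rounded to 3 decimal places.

The third angle is ∠R = 180° − ∠S − ∠T = 124.81°.
Law of sines: ST = RS·sin R/sin T ≈ 382.51.

382.513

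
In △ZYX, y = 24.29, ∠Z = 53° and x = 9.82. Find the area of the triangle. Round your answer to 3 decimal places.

area ≈ 95.248

Area = ½·y·x·sin Z ≈ 95.248.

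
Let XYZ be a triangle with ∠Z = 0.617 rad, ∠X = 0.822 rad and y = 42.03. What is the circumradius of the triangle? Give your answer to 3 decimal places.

21.199

The third angle is ∠Y = π − ∠Z − ∠X = 1.703 rad.
Law of sines: x = y·sin X/sin Y ≈ 31.057.
Law of sines: z = y·sin Z/sin Y ≈ 24.531.
Circumradius = y/(2 sin Y) ≈ 21.199.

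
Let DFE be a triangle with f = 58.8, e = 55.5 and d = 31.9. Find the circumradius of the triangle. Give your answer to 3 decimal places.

By the law of cosines, cos D = (f² + e² − d²) / (2·f·e) ≈ 0.84576, so ∠D ≈ 32.25°.
Circumradius = d/(2 sin D) ≈ 29.893.

29.893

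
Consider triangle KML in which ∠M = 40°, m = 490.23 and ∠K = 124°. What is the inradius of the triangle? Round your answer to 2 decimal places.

r ≈ 64.11

The third angle is ∠L = 180° − ∠K − ∠M = 16.00°.
Law of sines: k = m·sin K/sin M ≈ 632.28.
Law of sines: l = m·sin L/sin M ≈ 210.22.
Area = ½·m·k·sin L ≈ 42718.
Semiperimeter s = (632.28+490.23+210.22)/2 = 666.36.
Inradius = area/s = 42718/666.36 ≈ 64.107.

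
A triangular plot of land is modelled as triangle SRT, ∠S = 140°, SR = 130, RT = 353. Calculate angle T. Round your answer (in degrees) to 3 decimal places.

Law of sines: sin T = SR·sin S/RT ≈ 0.23672.
Since RT ≥ SR, only the acute value applies: ∠T ≈ 13.69°.
Then ∠R = 180° − ∠S − ∠T ≈ 26.31°.

13.693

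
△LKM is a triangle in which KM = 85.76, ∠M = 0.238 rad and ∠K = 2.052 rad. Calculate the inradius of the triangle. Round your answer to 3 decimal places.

9.561

The third angle is ∠L = π − ∠K − ∠M = 0.852 rad.
Law of sines: ML = KM·sin K/sin L ≈ 101.05.
Law of sines: LK = KM·sin M/sin L ≈ 26.875.
Area = ½·KM·ML·sin M ≈ 1021.5.
Semiperimeter s = (85.76+101.05+26.875)/2 = 106.84.
Inradius = area/s = 1021.5/106.84 ≈ 9.5612.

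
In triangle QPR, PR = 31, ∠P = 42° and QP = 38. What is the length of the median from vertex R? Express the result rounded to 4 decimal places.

m_R ≈ 21.1323

By the law of cosines, RQ² = QP² + PR² − 2·QP·PR·cos P = 654.15, so RQ ≈ 25.576.
Median from R: ½√(2·PR² + 2·RQ² − QP²) ≈ 21.132.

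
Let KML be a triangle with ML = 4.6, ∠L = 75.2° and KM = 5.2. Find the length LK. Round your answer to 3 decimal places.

Law of sines: sin K = ML·sin L/KM ≈ 0.85527.
Since KM ≥ ML, only the acute value applies: ∠K ≈ 58.79°.
Then ∠M = 180° − ∠L − ∠K ≈ 46.01°.
Law of sines gives LK = KM·sin M/sin L ≈ 3.8696.

3.870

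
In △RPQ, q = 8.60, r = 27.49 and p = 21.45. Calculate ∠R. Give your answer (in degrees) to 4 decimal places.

∠R ≈ 126.9230°

By the law of cosines, cos R = (p² + q² − r²) / (2·p·q) ≈ -0.60074, so ∠R ≈ 126.92°.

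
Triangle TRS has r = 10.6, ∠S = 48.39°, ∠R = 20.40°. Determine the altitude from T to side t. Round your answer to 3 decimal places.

The third angle is ∠T = 180° − ∠R − ∠S = 111.21°.
Law of sines: t = r·sin T/sin R ≈ 28.35.
Law of sines: s = r·sin S/sin R ≈ 22.737.
Area = ½·r·t·sin S ≈ 112.34.
The altitude from T has length 2·area/t ≈ 7.9254.

7.925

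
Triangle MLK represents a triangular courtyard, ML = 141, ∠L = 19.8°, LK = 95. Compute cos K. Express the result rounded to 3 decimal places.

cos K ≈ -0.619

By the law of cosines, KM² = ML² + LK² − 2·ML·LK·cos L = 3699.8, so KM ≈ 60.826.
Law of cosines again: cos K = (LK² + KM² − ML²)/(2·LK·KM) ≈ -0.61921, so ∠K ≈ 128.26°.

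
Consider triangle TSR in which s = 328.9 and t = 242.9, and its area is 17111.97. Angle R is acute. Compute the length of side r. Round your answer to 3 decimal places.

150.996

From area = ½·t·s·sin R, we get sin R = 2·area/(t·s) ≈ 0.42839.
Taking the acute solution, ∠R ≈ 25.37°.
Law of cosines then gives r ≈ 151.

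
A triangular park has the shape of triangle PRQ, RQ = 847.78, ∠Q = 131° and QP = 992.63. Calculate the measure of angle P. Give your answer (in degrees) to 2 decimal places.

22.45

By the law of cosines, PR² = RQ² + QP² − 2·RQ·QP·cos Q = 2.8082e+06, so PR ≈ 1675.8.
Law of cosines again: cos P = (QP² + PR² − RQ²)/(2·QP·PR) ≈ 0.92424, so ∠P ≈ 22.45°.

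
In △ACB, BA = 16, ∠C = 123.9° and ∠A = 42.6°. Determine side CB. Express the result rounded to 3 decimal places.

The third angle is ∠B = 180° − ∠A − ∠C = 13.50°.
Law of sines: CB = BA·sin A/sin C ≈ 13.048.

13.048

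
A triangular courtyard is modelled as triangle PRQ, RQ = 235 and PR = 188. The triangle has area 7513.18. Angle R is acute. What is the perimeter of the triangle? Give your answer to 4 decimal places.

509.4681

From area = ½·PR·RQ·sin R, we get sin R = 2·area/(PR·RQ) ≈ 0.34012.
Taking the acute solution, ∠R ≈ 19.88°.
Law of cosines then gives QP ≈ 86.468.
Perimeter = 235 + 86.468 + 188 = 509.47.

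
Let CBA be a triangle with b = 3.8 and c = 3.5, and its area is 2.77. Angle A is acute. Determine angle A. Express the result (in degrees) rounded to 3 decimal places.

∠A ≈ 24.616°

From area = ½·c·b·sin A, we get sin A = 2·area/(c·b) ≈ 0.41654.
Taking the acute solution, ∠A ≈ 24.62°.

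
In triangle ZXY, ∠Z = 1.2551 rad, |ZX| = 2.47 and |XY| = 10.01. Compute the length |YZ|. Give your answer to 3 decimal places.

Law of sines: sin Y = |ZX|·sin Z/|XY| ≈ 0.23456.
Since |XY| ≥ |ZX|, only the acute value applies: ∠Y ≈ 0.2368 rad.
Then ∠X = π − ∠Z − ∠Y ≈ 1.6497 rad.
Law of sines gives |YZ| = |XY|·sin X/sin Z ≈ 10.498.

10.498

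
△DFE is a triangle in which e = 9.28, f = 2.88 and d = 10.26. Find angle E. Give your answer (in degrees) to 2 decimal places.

∠E ≈ 62.33°

By the law of cosines, cos E = (d² + f² − e²) / (2·d·f) ≈ 0.46438, so ∠E ≈ 62.33°.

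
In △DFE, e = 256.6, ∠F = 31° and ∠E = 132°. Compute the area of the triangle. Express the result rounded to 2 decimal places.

The third angle is ∠D = 180° − ∠F − ∠E = 17.00°.
Law of sines: d = e·sin D/sin E ≈ 100.95.
Law of sines: f = e·sin F/sin E ≈ 177.84.
Area = ½·e·d·sin F ≈ 6670.9.

6670.90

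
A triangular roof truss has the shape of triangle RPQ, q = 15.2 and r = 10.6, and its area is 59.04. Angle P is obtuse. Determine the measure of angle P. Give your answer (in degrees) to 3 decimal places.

∠P ≈ 132.872°

From area = ½·q·r·sin P, we get sin P = 2·area/(q·r) ≈ 0.73287.
Taking the obtuse solution, ∠P ≈ 132.87°.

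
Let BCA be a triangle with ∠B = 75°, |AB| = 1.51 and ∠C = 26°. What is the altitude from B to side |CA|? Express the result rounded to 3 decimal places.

1.482

The third angle is ∠A = 180° − ∠B − ∠C = 79.00°.
Law of sines: |CA| = |AB|·sin B/sin C ≈ 3.3272.
Law of sines: |BC| = |AB|·sin A/sin C ≈ 3.3813.
Area = ½·|AB|·|CA|·sin A ≈ 2.4659.
The altitude from B has length 2·area/|CA| ≈ 1.4823.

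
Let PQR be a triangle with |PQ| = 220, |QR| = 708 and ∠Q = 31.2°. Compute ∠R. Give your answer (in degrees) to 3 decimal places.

By the law of cosines, |RP|² = |PQ|² + |QR|² − 2·|PQ|·|QR|·cos Q = 2.832e+05, so |RP| ≈ 532.17.
Law of cosines again: cos R = (|QR|² + |RP|² − |PQ|²)/(2·|QR|·|RP|) ≈ 0.97680, so ∠R ≈ 12.37°.

∠R ≈ 12.366°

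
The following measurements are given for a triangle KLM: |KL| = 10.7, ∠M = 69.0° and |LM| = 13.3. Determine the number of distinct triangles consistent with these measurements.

|LM|·sin M = 13.3·sin(69.0°) ≈ 12.42.
Since |KL| = 10.7 < 12.42 = |LM| sin M, no triangle exists.

0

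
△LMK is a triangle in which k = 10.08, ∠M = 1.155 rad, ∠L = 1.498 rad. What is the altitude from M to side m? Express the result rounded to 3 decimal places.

h_M ≈ 10.053

The third angle is ∠K = π − ∠L − ∠M = 0.489 rad.
Law of sines: l = k·sin L/sin K ≈ 21.418.
Law of sines: m = k·sin M/sin K ≈ 19.645.
Area = ½·k·l·sin M ≈ 98.75.
The altitude from M has length 2·area/m ≈ 10.053.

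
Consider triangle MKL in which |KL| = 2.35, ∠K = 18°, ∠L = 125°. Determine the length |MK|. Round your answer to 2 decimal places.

3.20

The third angle is ∠M = 180° − ∠K − ∠L = 37.00°.
Law of sines: |MK| = |KL|·sin L/sin M ≈ 3.1987.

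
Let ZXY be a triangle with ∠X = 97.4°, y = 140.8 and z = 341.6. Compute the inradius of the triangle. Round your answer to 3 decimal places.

54.932

By the law of cosines, x² = y² + z² − 2·y·z·cos X = 1.489e+05, so x ≈ 385.88.
Area = ½·y·z·sin X ≈ 23848.
Semiperimeter s = (341.6+385.88+140.8)/2 = 434.14.
Inradius = area/s = 23848/434.14 ≈ 54.932.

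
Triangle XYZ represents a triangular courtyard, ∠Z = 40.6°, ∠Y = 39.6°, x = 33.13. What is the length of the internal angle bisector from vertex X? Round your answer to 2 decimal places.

t_X ≈ 13.95

The third angle is ∠X = 180° − ∠Y − ∠Z = 99.80°.
Law of sines: y = x·sin Y/sin X ≈ 21.431.
Law of sines: z = x·sin Z/sin X ≈ 21.879.
The bisector from X has length 2·y·z·cos(∠X/2)/(y+z) ≈ 13.947.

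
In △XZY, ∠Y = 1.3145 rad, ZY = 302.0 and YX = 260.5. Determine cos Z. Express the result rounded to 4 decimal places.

0.6835

By the law of cosines, XZ² = ZY² + YX² − 2·ZY·YX·cos Y = 1.1918e+05, so XZ ≈ 345.22.
Law of cosines again: cos Z = (XZ² + ZY² − YX²)/(2·XZ·ZY) ≈ 0.68351, so ∠Z ≈ 0.8182 rad.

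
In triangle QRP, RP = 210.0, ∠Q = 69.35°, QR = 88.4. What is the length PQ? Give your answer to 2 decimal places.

Law of sines: sin P = QR·sin Q/RP ≈ 0.39391.
Since RP ≥ QR, only the acute value applies: ∠P ≈ 23.20°.
Then ∠R = 180° − ∠Q − ∠P ≈ 87.45°.
Law of sines gives PQ = RP·sin R/sin Q ≈ 224.2.

224.20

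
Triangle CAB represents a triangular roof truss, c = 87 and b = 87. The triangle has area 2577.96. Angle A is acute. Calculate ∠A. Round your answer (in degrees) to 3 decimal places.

From area = ½·b·c·sin A, we get sin A = 2·area/(b·c) ≈ 0.68119.
Taking the acute solution, ∠A ≈ 42.94°.

∠A ≈ 42.937°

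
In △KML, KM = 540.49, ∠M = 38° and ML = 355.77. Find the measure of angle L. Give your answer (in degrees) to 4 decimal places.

By the law of cosines, LK² = KM² + ML² − 2·KM·ML·cos M = 1.1565e+05, so LK ≈ 340.07.
Law of cosines again: cos L = (ML² + LK² − KM²)/(2·ML·LK) ≈ -0.20626, so ∠L ≈ 101.90°.

∠L ≈ 101.9031°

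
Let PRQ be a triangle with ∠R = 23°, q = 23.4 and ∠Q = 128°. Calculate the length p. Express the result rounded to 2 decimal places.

The third angle is ∠P = 180° − ∠R − ∠Q = 29.00°.
Law of sines: p = q·sin P/sin Q ≈ 14.396.

14.40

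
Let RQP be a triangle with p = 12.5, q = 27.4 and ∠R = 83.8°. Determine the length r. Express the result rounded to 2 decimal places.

28.86

By the law of cosines, r² = q² + p² − 2·q·p·cos R = 833.03, so r ≈ 28.862.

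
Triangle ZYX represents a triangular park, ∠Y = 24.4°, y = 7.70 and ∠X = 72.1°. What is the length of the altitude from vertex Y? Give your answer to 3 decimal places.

The third angle is ∠Z = 180° − ∠Y − ∠X = 83.50°.
Law of sines: z = y·sin Z/sin Y ≈ 18.52.
Law of sines: x = y·sin X/sin Y ≈ 17.737.
Area = ½·y·z·sin X ≈ 67.849.
The altitude from Y has length 2·area/y ≈ 17.623.

h_Y ≈ 17.623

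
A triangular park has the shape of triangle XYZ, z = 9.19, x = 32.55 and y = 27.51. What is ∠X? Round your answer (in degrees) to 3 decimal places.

By the law of cosines, cos X = (y² + z² − x²) / (2·y·z) ≈ -0.43163, so ∠X ≈ 115.57°.

∠X ≈ 115.571°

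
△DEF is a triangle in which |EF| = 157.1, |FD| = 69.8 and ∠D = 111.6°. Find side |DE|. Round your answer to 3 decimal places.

117.373

Law of sines: sin E = |FD|·sin D/|EF| ≈ 0.41310.
Since |EF| ≥ |FD|, only the acute value applies: ∠E ≈ 24.40°.
Then ∠F = 180° − ∠D − ∠E ≈ 44.00°.
Law of sines gives |DE| = |EF|·sin F/sin D ≈ 117.37.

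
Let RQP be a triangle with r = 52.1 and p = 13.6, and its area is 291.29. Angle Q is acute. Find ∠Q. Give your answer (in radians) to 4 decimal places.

∠Q ≈ 0.9653 rad

From area = ½·p·r·sin Q, we get sin Q = 2·area/(p·r) ≈ 0.82220.
Taking the acute solution, ∠Q ≈ 0.965 rad.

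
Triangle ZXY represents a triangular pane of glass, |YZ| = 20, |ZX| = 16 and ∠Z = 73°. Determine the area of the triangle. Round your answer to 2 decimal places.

Area = ½·|YZ|·|ZX|·sin Z ≈ 153.01.

153.01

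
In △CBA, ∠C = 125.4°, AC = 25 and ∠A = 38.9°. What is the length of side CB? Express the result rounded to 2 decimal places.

The third angle is ∠B = 180° − ∠A − ∠C = 15.70°.
Law of sines: CB = AC·sin A/sin B ≈ 58.016.

58.02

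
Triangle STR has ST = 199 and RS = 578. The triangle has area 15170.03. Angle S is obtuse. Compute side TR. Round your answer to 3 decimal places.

From area = ½·RS·ST·sin S, we get sin S = 2·area/(RS·ST) ≈ 0.26378.
Taking the obtuse solution, ∠S ≈ 164.71°.
Law of cosines then gives TR ≈ 771.74.

771.739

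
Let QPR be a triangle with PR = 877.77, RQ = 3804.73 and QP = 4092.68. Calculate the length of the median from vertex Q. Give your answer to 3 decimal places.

3926.879

Median from Q: ½√(2·RQ² + 2·QP² − PR²) ≈ 3926.9.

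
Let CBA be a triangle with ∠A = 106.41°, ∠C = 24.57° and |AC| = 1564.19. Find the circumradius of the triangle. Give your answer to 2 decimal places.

R ≈ 1035.97

The third angle is ∠B = 180° − ∠A − ∠C = 49.02°.
Law of sines: |BA| = |AC|·sin C/sin B ≈ 861.52.
Law of sines: |CB| = |AC|·sin A/sin B ≈ 1987.5.
Circumradius = |AC|/(2 sin B) ≈ 1036.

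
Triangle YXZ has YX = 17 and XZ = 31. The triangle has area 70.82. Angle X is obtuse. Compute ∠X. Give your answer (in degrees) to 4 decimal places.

From area = ½·YX·XZ·sin X, we get sin X = 2·area/(YX·XZ) ≈ 0.26877.
Taking the obtuse solution, ∠X ≈ 164.41°.

∠X ≈ 164.4091°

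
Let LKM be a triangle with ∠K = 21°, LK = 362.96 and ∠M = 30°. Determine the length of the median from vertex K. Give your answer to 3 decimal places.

The third angle is ∠L = 180° − ∠K − ∠M = 129.00°.
Law of sines: KM = LK·sin L/sin M ≈ 564.15.
Law of sines: ML = LK·sin K/sin M ≈ 260.15.
Median from K: ½√(2·LK² + 2·KM² − ML²) ≈ 456.16.

m_K ≈ 456.159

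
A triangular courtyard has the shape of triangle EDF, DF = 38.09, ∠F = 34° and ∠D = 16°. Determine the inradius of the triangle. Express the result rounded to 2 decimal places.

3.67

The third angle is ∠E = 180° − ∠D − ∠F = 130.00°.
Law of sines: FE = DF·sin D/sin E ≈ 13.706.
Law of sines: ED = DF·sin F/sin E ≈ 27.805.
Area = ½·DF·FE·sin F ≈ 145.96.
Semiperimeter s = (38.09+13.706+27.805)/2 = 39.8.
Inradius = area/s = 145.96/39.8 ≈ 3.6674.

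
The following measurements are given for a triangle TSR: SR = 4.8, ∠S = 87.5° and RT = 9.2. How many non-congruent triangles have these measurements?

1

SR·sin S = 4.8·sin(87.5°) ≈ 4.795.
Since RT ≥ SR, exactly one triangle exists.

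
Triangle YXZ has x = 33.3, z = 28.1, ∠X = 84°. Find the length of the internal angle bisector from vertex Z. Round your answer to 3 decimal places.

Law of sines: sin Z = z·sin X/x ≈ 0.83922.
Since x ≥ z, only the acute value applies: ∠Z ≈ 57.06°.
Then ∠Y = 180° − ∠X − ∠Z ≈ 38.94°.
Law of sines gives y = x·sin Y/sin X ≈ 21.045.
The bisector from Z has length 2·y·x·cos(∠Z/2)/(y+x) ≈ 22.659.

t_Z ≈ 22.659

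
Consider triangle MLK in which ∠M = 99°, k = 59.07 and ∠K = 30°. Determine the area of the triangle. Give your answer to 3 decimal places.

The third angle is ∠L = 180° − ∠K − ∠M = 51.00°.
Law of sines: m = k·sin M/sin K ≈ 116.69.
Law of sines: l = k·sin L/sin K ≈ 91.812.
Area = ½·k·m·sin L ≈ 2678.3.

2678.283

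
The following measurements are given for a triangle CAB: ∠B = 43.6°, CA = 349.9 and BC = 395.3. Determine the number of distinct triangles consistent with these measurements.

2

BC·sin B = 395.3·sin(43.6°) ≈ 272.6.
Since BC sin B < CA < BC (272.6 < 349.9 < 395.3), two triangles exist.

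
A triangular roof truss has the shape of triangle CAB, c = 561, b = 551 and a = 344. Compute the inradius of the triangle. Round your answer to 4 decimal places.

r ≈ 124.8662

Semiperimeter s = (561 + 344 + 551)/2 = 728.
Heron's formula: area = √(728·167·384·177) ≈ 90903.
Inradius = area/s = 90903/728 ≈ 124.87.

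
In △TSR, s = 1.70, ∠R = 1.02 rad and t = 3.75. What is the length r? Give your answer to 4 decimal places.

By the law of cosines, r² = t² + s² − 2·t·s·cos R = 10.28, so r ≈ 3.2062.

3.2062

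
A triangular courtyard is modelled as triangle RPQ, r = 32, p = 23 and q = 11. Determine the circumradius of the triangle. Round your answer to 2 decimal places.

23.75

By the law of cosines, cos R = (p² + q² − r²) / (2·p·q) ≈ -0.73913, so ∠R ≈ 137.66°.
Circumradius = r/(2 sin R) ≈ 23.754.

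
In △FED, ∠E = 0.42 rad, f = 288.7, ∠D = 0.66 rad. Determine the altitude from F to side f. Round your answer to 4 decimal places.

81.8366

The third angle is ∠F = π − ∠E − ∠D = 2.062 rad.
Law of sines: e = f·sin E/sin F ≈ 133.48.
Law of sines: d = f·sin D/sin F ≈ 200.7.
Area = ½·f·e·sin D ≈ 11813.
The altitude from F has length 2·area/f ≈ 81.837.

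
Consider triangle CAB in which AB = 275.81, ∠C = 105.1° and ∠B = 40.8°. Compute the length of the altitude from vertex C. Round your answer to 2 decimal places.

The third angle is ∠A = 180° − ∠B − ∠C = 34.10°.
Law of sines: BC = AB·sin A/sin C ≈ 160.16.
Law of sines: CA = AB·sin B/sin C ≈ 186.66.
Area = ½·AB·BC·sin B ≈ 14432.
The altitude from C has length 2·area/AB ≈ 104.65.

h_C ≈ 104.65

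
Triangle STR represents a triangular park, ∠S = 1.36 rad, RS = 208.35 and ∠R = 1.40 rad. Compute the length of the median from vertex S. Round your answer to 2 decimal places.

The third angle is ∠T = π − ∠R − ∠S = 0.382 rad.
Law of sines: TR = RS·sin S/sin T ≈ 547.1.
Law of sines: ST = RS·sin R/sin T ≈ 551.34.
Median from S: ½√(2·RS² + 2·ST² − TR²) ≈ 314.43.

314.43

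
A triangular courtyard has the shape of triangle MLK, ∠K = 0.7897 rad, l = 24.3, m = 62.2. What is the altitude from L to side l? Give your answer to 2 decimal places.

By the law of cosines, k² = m² + l² − 2·m·l·cos K = 2331, so k ≈ 48.281.
Area = ½·m·l·sin K ≈ 536.68.
The altitude from L has length 2·area/l ≈ 44.171.

44.17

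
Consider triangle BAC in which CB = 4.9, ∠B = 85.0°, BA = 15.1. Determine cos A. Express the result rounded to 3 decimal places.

By the law of cosines, AC² = CB² + BA² − 2·CB·BA·cos B = 239.12, so AC ≈ 15.464.
Law of cosines again: cos A = (BA² + AC² − CB²)/(2·BA·AC) ≈ 0.94887, so ∠A ≈ 18.40°.

0.949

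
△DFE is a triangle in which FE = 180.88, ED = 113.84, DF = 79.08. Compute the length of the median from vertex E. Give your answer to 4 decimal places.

Median from E: ½√(2·FE² + 2·ED² − DF²) ≈ 145.86.

145.8600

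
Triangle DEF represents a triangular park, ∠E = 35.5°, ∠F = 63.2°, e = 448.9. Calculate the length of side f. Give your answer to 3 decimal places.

The third angle is ∠D = 180° − ∠E − ∠F = 81.30°.
Law of sines: f = e·sin F/sin E ≈ 689.99.

689.994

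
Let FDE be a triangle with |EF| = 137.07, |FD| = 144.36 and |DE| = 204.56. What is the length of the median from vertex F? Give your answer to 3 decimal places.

Median from F: ½√(2·|EF|² + 2·|FD|² − |DE|²) ≈ 96.71.

m_F ≈ 96.710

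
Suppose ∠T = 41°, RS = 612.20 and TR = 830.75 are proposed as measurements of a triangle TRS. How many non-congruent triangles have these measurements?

2

TR·sin T = 830.75·sin(41°) ≈ 545.
Since TR sin T < RS < TR (545 < 612.20 < 830.75), two triangles exist.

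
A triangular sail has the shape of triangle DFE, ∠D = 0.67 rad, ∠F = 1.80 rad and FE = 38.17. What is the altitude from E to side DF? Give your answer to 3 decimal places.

37.172

The third angle is ∠E = π − ∠D − ∠F = 0.672 rad.
Law of sines: ED = FE·sin F/sin D ≈ 59.859.
Law of sines: DF = FE·sin E/sin D ≈ 38.247.
Area = ½·FE·ED·sin E ≈ 710.85.
The altitude from E has length 2·area/DF ≈ 37.172.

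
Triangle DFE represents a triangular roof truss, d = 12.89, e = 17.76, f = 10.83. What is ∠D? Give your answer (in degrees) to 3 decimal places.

∠D ≈ 46.138°

By the law of cosines, cos D = (f² + e² − d²) / (2·f·e) ≈ 0.69292, so ∠D ≈ 46.14°.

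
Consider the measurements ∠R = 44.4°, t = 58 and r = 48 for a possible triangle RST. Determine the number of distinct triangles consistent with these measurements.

2

t·sin R = 58·sin(44.4°) ≈ 40.58.
Since t sin R < r < t (40.58 < 48 < 58), two triangles exist.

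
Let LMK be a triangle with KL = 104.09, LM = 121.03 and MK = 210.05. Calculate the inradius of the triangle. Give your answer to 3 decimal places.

r ≈ 19.481

Semiperimeter s = (210.05 + 104.09 + 121.03)/2 = 217.58.
Heron's formula: area = √(217.58·7.535·113.49·96.555) ≈ 4238.7.
Inradius = area/s = 4238.7/217.58 ≈ 19.481.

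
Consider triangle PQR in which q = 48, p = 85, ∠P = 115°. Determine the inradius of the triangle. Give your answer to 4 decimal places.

Law of sines: sin Q = q·sin P/p ≈ 0.51180.
Since p ≥ q, only the acute value applies: ∠Q ≈ 30.78°.
Then ∠R = 180° − ∠P − ∠Q ≈ 34.22°.
Law of sines gives r = p·sin R/sin P ≈ 52.738.
Area = ½·p·q·sin R ≈ 1147.1.
Semiperimeter s = (85+48+52.738)/2 = 92.869.
Inradius = area/s = 1147.1/92.869 ≈ 12.352.

12.3521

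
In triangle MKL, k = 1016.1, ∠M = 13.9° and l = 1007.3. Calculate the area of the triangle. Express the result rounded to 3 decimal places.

area ≈ 122938.806

Area = ½·k·l·sin M ≈ 1.2294e+05.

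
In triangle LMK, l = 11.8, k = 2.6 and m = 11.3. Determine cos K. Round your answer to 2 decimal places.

By the law of cosines, cos K = (l² + m² − k²) / (2·l·m) ≈ 0.97559, so ∠K ≈ 12.69°.

0.98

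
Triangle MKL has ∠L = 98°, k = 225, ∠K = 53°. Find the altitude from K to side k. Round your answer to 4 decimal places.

h_K ≈ 135.2564

The third angle is ∠M = 180° − ∠K − ∠L = 29.00°.
Law of sines: m = k·sin M/sin K ≈ 136.59.
Law of sines: l = k·sin L/sin K ≈ 278.99.
Area = ½·k·m·sin L ≈ 15216.
The altitude from K has length 2·area/k ≈ 135.26.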